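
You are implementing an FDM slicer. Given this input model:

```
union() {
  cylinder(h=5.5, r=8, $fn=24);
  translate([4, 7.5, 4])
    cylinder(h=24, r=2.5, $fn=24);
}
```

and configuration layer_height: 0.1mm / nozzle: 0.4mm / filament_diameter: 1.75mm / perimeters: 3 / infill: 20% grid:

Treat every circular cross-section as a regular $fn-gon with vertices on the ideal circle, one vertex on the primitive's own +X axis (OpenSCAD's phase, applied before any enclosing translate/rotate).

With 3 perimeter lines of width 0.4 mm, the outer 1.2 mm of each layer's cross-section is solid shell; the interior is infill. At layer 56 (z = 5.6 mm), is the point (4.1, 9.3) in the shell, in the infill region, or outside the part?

At z = 5.6 mm: the cylinder does not reach this height (z outside [0, 5.5]); the r=2.5 cylinder at (4, 7.5) gives a regular 24-gon of circumradius 2.5 (constant along its height); Merging all regions: only the r=2.5 cylinder at (4, 7.5) is present, so the union is just that shape — 1 connected region. Overall, the cross-section is a single solid region. The nearest boundary edge runs (4.65, 9.91)→(4.00, 10.00); distance from the point to it = 0.68 mm. The point is inside the cross-section, 0.68 mm from the nearest boundary — within the 1.2 mm shell band (3 × 0.4).

shell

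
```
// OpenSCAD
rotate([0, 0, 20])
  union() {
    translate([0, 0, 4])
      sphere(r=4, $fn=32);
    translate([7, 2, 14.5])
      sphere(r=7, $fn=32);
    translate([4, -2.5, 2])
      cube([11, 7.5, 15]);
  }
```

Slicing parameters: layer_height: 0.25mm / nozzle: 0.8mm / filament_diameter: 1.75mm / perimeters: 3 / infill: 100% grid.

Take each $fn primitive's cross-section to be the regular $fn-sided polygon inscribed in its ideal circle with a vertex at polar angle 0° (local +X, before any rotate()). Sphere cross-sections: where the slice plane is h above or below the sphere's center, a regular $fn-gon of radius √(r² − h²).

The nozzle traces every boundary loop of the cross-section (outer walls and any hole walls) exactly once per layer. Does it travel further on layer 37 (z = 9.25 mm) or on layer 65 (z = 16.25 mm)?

layer 65 (z = 16.25 mm)

Layer 37 (z = 9.25): the sphere is absent (|z−center|=5.250 > r=4); the r=7 sphere at (7, 2) slices to a regular 32-gon of circumradius 4.630 (√(r²−h²) with h=5.25 from center) (perimeter = 2·32·4.630·sin(180°/32) = 29.04 mm); the cube at (4, -2.5) (footprint 11×7.5) is included at this height (perimeter 37.00 mm); Taking the union: the regions partially overlap (shared area 51.16 mm²), so the edge portions inside another operand are dropped and the merged outline is re-measured after clipping — boundary = 39.25 mm; (whole slice rotated 20° about Z — lengths, areas and connectivity unchanged). So its perimeter = 39.25 mm. Layer 65 (z = 16.25): the sphere does not reach this height (|z−center|=12.250 > r=4); the sphere at (7, 2): section is a regular 32-gon, circumradius = √(r²−h²) = √(7²−1.75²) = 6.778 (perimeter = 2·32·6.778·sin(180°/32) = 42.52 mm); the 11×7.5 cube at (4, -2.5) contributes its full rectangle (perimeter 37.00 mm); Taking the union: the regions partially overlap (shared area 70.05 mm²), so the edge portions inside another operand are dropped and the merged outline is re-measured after clipping — boundary = 46.89 mm; (rotated 20° about Z; rotation is an isometry so areas/perimeters/island counts are preserved). So its perimeter = 46.89 mm. Layer 65 is larger (46.89 vs 39.25 mm).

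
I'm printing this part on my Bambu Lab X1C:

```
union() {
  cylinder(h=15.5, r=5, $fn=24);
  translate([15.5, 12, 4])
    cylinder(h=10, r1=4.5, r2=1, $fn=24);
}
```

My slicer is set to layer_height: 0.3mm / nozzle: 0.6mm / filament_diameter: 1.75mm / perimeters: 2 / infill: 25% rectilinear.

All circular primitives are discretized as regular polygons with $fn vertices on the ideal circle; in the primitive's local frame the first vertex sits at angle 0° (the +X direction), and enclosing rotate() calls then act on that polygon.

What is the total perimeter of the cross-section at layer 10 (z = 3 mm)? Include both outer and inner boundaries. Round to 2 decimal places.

31.33 mm

At z = 3 mm: the cylinder: section is a regular 24-gon, circumradius r=5 (perimeter = 2·24·5.000·sin(180°/24) = 31.33 mm); the cone at (15.5, 12) does not reach this height (z outside [4, 14]); Taking the union: only the r=5 cylinder is present, so the union is just that shape — boundary = 31.33 mm. Overall, the cross-section is a single solid region. Total boundary length (outer) = 31.33 mm.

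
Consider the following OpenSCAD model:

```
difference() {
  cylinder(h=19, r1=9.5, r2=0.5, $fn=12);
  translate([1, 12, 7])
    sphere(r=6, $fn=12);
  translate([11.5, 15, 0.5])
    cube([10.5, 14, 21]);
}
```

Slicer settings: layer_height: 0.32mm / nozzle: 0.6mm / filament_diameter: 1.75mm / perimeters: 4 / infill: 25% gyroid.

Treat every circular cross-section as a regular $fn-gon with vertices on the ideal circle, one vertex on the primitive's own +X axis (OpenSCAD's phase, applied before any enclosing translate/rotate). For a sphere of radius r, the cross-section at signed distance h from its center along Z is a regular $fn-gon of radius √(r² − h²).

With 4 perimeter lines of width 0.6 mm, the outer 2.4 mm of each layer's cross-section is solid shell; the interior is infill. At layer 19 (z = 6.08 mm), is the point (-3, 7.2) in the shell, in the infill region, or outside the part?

At z = 6.08 mm: the cone contributes a regular 12-gon of circumradius 6.620 (interpolated between r1=9.5 and r2=0.5 at t=0.320); the r=6 sphere at (1, 12) slices to a regular 12-gon of circumradius 5.929 (√(r²−h²) with h=0.92 from center); the 10.5×14 cube at (11.5, 15) contributes its full rectangle; Taking the first minus the rest: starting from the cone, the r=6 sphere at (1, 12) partially overlaps it — only the 0.43 mm² overlap (of its 105.46 mm²) is removed, clipping the outline; the 10.5×14 cube at (11.5, 15) misses the remaining region (no effect) — 1 connected region. Overall, the cross-section is a single solid region. The nearest boundary edge runs (-3.31, 5.73)→(-0.52, 6.48); distance from the point to it = 1.34 mm. The point is not inside any of the regions above, so it lies outside the cross-section (1.34 mm from the nearest boundary).

outside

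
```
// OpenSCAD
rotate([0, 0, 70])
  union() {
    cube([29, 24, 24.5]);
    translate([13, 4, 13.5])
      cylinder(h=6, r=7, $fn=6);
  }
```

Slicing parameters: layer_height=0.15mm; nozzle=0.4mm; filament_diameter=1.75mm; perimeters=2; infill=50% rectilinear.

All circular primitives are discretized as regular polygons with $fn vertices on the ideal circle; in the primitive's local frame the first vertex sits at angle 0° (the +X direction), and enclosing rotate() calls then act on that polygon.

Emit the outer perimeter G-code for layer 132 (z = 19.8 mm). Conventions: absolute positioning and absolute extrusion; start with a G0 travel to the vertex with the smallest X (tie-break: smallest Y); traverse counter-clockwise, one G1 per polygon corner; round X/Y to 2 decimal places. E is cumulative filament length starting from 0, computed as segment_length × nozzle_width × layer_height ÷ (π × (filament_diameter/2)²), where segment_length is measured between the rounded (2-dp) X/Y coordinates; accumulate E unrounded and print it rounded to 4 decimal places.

At z = 19.8 mm: the 29×24 cube contributes its full rectangle; the cylinder at (13, 4) is absent (z outside [13.5, 19.5]); Taking the union: only the 29×24 cube is present, so the union is just that shape — 1 connected region; (whole slice rotated 70° about Z — lengths, areas and connectivity unchanged). The outline is a single polygon with 4 vertices. Extrusion per mm of travel: 0.4 × 0.15 / (π × 0.875²) = 0.024945. Accumulating E over each segment gives final E = 2.6441.

G0 X-22.55 Y8.21 Z19.80
G1 X0.00 Y0.00 E0.5986
G1 X9.92 Y27.25 E1.3220
G1 X-12.63 Y35.46 E1.9207
G1 X-22.55 Y8.21 E2.6441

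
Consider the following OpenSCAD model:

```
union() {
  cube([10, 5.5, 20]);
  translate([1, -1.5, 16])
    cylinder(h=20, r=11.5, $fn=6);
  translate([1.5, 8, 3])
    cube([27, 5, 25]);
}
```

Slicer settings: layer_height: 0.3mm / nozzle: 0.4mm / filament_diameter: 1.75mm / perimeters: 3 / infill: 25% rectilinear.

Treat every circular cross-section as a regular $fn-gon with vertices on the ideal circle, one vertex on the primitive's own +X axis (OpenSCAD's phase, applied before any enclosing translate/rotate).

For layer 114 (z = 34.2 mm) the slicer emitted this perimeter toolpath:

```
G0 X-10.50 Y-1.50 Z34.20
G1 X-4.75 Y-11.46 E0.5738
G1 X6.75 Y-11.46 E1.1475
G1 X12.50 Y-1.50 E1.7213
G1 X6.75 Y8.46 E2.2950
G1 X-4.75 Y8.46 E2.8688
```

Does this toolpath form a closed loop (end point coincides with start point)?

no

Start point (G0): (-10.50, -1.50). End point (last G1): the path does not return to the start — open.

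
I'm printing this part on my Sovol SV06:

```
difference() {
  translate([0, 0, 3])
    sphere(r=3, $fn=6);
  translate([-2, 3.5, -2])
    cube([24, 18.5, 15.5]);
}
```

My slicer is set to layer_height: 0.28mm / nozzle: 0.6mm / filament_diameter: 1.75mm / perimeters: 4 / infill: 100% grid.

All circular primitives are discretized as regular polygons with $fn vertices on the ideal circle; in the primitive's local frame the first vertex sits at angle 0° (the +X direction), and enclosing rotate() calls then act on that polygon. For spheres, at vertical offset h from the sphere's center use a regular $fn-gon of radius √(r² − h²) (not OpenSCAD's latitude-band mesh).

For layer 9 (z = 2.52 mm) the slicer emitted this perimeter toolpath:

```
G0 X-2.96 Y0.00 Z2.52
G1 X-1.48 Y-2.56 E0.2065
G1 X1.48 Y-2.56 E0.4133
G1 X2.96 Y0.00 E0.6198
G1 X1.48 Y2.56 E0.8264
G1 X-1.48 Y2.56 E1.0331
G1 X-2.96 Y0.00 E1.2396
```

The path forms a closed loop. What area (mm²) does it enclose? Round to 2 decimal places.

Apply the shoelace formula to the sequence of (X, Y) vertices; enclosed area = 22.73 mm².

22.73 mm²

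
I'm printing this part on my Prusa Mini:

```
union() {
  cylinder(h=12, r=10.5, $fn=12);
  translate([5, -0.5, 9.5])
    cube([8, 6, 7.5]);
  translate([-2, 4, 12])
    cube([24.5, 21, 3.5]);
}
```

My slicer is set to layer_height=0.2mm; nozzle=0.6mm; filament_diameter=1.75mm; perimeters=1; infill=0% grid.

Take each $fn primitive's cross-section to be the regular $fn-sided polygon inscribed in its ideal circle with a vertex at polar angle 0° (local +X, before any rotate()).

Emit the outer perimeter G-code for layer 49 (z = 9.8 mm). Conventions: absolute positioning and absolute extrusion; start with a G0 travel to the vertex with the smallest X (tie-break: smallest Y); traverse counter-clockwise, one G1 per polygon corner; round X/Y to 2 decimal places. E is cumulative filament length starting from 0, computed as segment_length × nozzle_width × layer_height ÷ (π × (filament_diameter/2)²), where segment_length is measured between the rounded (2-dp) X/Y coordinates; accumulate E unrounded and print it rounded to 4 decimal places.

At z = 9.8 mm: the r=10.5 cylinder gives a regular 12-gon of circumradius 10.5 (constant along its height); the cube at (5, -0.5) (footprint 8×6) is included at this height; the cube at (-2, 4) is not intersected at this z (z outside [12, 15.5]); Merging all regions: the regions partially overlap (shared area 28.89 mm²), so overlapping operands fuse into one piece — 1 connected region. The outline is a single polygon with 14 vertices. Extrusion per mm of travel: 0.6 × 0.2 / (π × 0.875²) = 0.049890. Accumulating E over each segment gives final E = 3.5769.

G0 X-10.50 Y0.00 Z9.80
G1 X-9.09 Y-5.25 E0.2712
G1 X-5.25 Y-9.09 E0.5421
G1 X0.00 Y-10.50 E0.8133
G1 X5.25 Y-9.09 E1.0845
G1 X9.09 Y-5.25 E1.3555
G1 X10.37 Y-0.50 E1.6009
G1 X13.00 Y-0.50 E1.7321
G1 X13.00 Y5.50 E2.0315
G1 X8.84 Y5.50 E2.2390
G1 X5.25 Y9.09 E2.4923
G1 X0.00 Y10.50 E2.7635
G1 X-5.25 Y9.09 E3.0347
G1 X-9.09 Y5.25 E3.3056
G1 X-10.50 Y0.00 E3.5769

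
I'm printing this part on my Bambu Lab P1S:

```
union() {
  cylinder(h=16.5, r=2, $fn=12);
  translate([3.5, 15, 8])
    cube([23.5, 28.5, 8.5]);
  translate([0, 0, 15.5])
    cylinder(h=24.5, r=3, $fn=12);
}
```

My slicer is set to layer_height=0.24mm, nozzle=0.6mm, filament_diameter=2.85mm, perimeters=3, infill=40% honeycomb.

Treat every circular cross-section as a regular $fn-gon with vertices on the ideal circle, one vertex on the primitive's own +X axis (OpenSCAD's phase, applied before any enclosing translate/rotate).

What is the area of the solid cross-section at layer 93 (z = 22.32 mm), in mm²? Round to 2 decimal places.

27.00 mm²

At z = 22.32 mm: the cylinder is not intersected at this z (z outside [0, 16.5]); the cube at (3.5, 15) does not reach this height (z outside [8, 16.5]); the r=3 cylinder contributes a regular 12-gon of circumradius 3 (area = (12/2)·3.000²·sin(360°/12) = 27.00 mm²); Combining (union): only the r=3 cylinder is present, so the union is just that shape — area = 27.00 mm². Overall, the cross-section is a single solid region. Net area = 27.00 mm².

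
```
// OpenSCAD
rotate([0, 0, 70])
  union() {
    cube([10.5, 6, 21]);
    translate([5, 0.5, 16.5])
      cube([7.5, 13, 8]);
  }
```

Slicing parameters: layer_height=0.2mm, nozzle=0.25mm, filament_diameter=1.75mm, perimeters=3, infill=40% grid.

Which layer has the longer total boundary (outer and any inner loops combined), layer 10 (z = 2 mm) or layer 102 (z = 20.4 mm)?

layer 102 (z = 20.4 mm)

Layer 10 (z = 2): the 10.5×6 cube contributes its full rectangle (perimeter 33.00 mm); the cube at (5, 0.5) is not intersected at this z (z outside [16.5, 24.5]); Combining (union): only the 10.5×6 cube is present, so the union is just that shape — boundary = 33.00 mm; (whole slice rotated 70° about Z — lengths, areas and connectivity unchanged). So its perimeter = 33.00 mm. Layer 102 (z = 20.4): the 10.5×6 cube contributes its full rectangle (perimeter 33.00 mm); the cube at (5, 0.5) is present — its section is the full 7.5×13 rectangle (perimeter 41.00 mm); Taking the union: the regions partially overlap (shared area 30.25 mm²), so the edge portions inside another operand are dropped and the merged outline is re-measured after clipping — boundary = 52.00 mm; (rotated 70° about Z; rotation is an isometry so areas/perimeters/island counts are preserved). So its perimeter = 52.00 mm. Layer 102 is larger (52.00 vs 33.00 mm).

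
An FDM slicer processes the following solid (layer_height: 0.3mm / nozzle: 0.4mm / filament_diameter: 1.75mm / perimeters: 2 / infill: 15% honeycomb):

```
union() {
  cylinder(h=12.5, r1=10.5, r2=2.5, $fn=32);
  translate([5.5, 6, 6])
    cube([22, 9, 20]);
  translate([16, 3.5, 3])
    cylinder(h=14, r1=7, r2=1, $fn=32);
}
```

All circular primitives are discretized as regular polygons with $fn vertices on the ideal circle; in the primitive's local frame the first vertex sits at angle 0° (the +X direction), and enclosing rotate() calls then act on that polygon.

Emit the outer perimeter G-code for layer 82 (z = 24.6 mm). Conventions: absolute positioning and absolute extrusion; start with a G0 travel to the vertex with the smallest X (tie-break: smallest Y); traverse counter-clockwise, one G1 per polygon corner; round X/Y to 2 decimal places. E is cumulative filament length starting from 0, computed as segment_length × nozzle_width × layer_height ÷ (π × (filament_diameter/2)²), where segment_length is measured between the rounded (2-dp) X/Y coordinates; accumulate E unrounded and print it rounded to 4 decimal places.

At z = 24.6 mm: the cone does not reach this height (z outside [0, 12.5]); the cube at (5.5, 6) (footprint 22×9) is included at this height; the cone at (16, 3.5) is not intersected at this z (z outside [3, 17]); Taking the union: only the 22×9 cube at (5.5, 6) is present, so the union is just that shape — 1 connected region. The outline is a single polygon with 4 vertices. Extrusion per mm of travel: 0.4 × 0.3 / (π × 0.875²) = 0.049890. Accumulating E over each segment gives final E = 3.0932.

G0 X5.50 Y6.00 Z24.60
G1 X27.50 Y6.00 E1.0976
G1 X27.50 Y15.00 E1.5466
G1 X5.50 Y15.00 E2.6442
G1 X5.50 Y6.00 E3.0932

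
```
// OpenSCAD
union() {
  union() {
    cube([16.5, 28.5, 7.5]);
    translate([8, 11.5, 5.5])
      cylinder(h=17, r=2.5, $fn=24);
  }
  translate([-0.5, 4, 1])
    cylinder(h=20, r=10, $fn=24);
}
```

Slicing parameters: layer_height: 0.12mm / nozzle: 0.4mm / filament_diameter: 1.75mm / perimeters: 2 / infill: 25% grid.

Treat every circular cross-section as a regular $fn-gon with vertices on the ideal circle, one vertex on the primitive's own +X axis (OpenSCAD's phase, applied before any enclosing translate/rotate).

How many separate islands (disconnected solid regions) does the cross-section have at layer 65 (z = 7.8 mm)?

At z = 7.8 mm: the cube is absent (z outside [0, 7.5]); the r=2.5 cylinder at (8, 11.5) gives a regular 24-gon of circumradius 2.5 (constant along its height); Taking the union: only the r=2.5 cylinder at (8, 11.5) is present, so the union is just that shape — 1 connected region; the r=10 cylinder at (-0.5, 4) gives a regular 24-gon of circumradius 10 (constant along its height); Combining (union): the regions partially overlap (shared area 2.90 mm²), so overlapping operands fuse into one piece — 1 connected region. Overall, the cross-section is a single solid region. Island count = 1.

1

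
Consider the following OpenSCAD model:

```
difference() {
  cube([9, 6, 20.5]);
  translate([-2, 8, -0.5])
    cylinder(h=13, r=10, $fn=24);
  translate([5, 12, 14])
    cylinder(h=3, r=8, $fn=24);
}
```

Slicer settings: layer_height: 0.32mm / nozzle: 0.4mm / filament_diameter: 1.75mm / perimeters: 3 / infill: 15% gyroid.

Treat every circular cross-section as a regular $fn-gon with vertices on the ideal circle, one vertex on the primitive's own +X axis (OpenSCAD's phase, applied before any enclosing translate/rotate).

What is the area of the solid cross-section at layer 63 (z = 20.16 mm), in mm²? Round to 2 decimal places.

54.00 mm²

At z = 20.16 mm: the cube is present — its section is the full 9×6 rectangle (area 54.00 mm²); the cylinder at (-2, 8) is not intersected at this z (z outside [-0.5, 12.5]); the cylinder at (5, 12) is not intersected at this z (z outside [14, 17]); Taking the first minus the rest: none of the subtracted shapes is present at this height, so the 9×6 cube is unchanged — area = 54.00 mm². Overall, the cross-section is a single solid region. Net area = 54.00 mm².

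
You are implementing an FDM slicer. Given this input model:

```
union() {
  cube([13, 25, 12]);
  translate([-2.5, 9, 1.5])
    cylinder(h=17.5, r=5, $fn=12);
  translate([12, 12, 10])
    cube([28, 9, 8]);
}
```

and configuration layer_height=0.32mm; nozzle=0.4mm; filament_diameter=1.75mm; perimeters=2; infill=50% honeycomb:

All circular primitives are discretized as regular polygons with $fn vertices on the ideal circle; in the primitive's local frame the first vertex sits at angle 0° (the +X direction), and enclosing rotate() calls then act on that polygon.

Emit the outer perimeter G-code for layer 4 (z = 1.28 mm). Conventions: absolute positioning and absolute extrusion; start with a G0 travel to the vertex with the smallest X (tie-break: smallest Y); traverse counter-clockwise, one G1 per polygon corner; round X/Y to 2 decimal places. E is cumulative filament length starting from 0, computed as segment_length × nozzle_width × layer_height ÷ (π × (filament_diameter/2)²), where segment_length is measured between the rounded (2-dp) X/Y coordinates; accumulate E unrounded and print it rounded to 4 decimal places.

At z = 1.28 mm: the cube is present — its section is the full 13×25 rectangle; the cylinder at (-2.5, 9) is not intersected at this z (z outside [1.5, 19]); the cube at (12, 12) is not intersected at this z (z outside [10, 18]); Merging all regions: only the 13×25 cube is present, so the union is just that shape — 1 connected region. The outline is a single polygon with 4 vertices. Extrusion per mm of travel: 0.4 × 0.32 / (π × 0.875²) = 0.053216. Accumulating E over each segment gives final E = 4.0444.

G0 X0.00 Y0.00 Z1.28
G1 X13.00 Y0.00 E0.6918
G1 X13.00 Y25.00 E2.0222
G1 X0.00 Y25.00 E2.7140
G1 X0.00 Y0.00 E4.0444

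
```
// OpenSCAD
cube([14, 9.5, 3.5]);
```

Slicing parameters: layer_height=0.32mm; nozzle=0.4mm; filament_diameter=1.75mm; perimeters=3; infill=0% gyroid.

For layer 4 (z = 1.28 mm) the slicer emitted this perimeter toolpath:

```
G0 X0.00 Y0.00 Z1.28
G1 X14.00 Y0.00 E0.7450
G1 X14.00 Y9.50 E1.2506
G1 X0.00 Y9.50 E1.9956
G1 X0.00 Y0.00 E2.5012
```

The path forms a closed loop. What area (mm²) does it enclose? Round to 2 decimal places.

Apply the shoelace formula to the sequence of (X, Y) vertices; enclosed area = 133.00 mm².

133.00 mm²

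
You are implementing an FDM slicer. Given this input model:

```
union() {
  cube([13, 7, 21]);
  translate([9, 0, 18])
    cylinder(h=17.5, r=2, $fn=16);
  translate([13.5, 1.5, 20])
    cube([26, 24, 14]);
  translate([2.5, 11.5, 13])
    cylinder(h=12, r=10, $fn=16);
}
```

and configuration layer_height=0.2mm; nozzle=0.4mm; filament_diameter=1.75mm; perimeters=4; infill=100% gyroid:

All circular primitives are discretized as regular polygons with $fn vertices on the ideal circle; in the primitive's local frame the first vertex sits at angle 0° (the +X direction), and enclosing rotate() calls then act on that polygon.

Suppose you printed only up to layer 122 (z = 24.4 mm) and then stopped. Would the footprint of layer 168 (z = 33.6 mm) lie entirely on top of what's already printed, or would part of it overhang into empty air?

entirely on top

Compare the two slices. At z = 24.4: the cube does not reach this height (z outside [0, 21]); the cylinder at (9, 0): section is a regular 16-gon, circumradius r=2 (area = (16/2)·2.000²·sin(360°/16) = 12.25 mm²); the cube at (13.5, 1.5) is present — its section is the full 26×24 rectangle (area 624.00 mm²); the cylinder at (2.5, 11.5): section is a regular 16-gon, circumradius r=10 (area = (16/2)·10.000²·sin(360°/16) = 306.15 mm²); Merging all regions: the 3 present regions are separate (no shared area or edge), so areas and boundary lengths simply add and each stays a separate island — area = 942.39 mm². At z = 33.6: the cube is absent (z outside [0, 21]); the r=2 cylinder at (9, 0) gives a regular 16-gon of circumradius 2 (constant along its height) (area = (16/2)·2.000²·sin(360°/16) = 12.25 mm²); the cube at (13.5, 1.5) (footprint 26×24) is included at this height (area 624.00 mm²); the cylinder at (2.5, 11.5) does not reach this height (z outside [13, 25]); Merging all regions: the 2 present regions are separate (no shared area or edge), so areas and boundary lengths simply add and each stays a separate island — area = 636.25 mm². Checking containment: the cross-section at z = 33.6 is a subset of the cross-section at z = 24.4.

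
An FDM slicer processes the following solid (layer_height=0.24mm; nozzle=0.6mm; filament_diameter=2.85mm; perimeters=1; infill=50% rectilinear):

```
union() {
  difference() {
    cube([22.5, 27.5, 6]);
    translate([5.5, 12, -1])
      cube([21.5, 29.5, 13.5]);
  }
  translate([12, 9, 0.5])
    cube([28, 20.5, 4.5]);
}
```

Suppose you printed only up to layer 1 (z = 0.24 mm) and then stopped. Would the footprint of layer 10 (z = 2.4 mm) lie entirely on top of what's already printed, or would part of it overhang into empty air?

part overhangs

Compare the two slices. At z = 0.24: the cube (footprint 22.5×27.5) is included at this height (area 618.75 mm²); the cube at (5.5, 12) is present — its section is the full 21.5×29.5 rectangle (area 634.25 mm²); After the difference (first − rest): starting from the 22.5×27.5 cube (618.75 mm²), the 21.5×29.5 cube at (5.5, 12) partially overlaps it — only the 263.50 mm² overlap (of its 634.25 mm²) is removed, clipping the outline — area = 355.25 mm²; the cube at (12, 9) is absent (z outside [0.5, 5]); Taking the union: only that combined region is present, so the union is just that shape — area = 355.25 mm². At z = 2.4: the 22.5×27.5 cube contributes its full rectangle (area 618.75 mm²); the cube at (5.5, 12) is present — its section is the full 21.5×29.5 rectangle (area 634.25 mm²); Taking the first minus the rest: starting from the 22.5×27.5 cube (618.75 mm²), the 21.5×29.5 cube at (5.5, 12) partially overlaps it — only the 263.50 mm² overlap (of its 634.25 mm²) is removed, clipping the outline — area = 355.25 mm²; the 28×20.5 cube at (12, 9) contributes its full rectangle (area 574.00 mm²); Combining (union): the regions partially overlap — summed areas 929.25 mm² minus the doubly-counted overlap 31.50 mm² gives 897.75 mm² — area = 897.75 mm². Checking containment: at z = 2.4 the cross-section extends beyond the z = 0.24 cross-section by about 542.50 mm².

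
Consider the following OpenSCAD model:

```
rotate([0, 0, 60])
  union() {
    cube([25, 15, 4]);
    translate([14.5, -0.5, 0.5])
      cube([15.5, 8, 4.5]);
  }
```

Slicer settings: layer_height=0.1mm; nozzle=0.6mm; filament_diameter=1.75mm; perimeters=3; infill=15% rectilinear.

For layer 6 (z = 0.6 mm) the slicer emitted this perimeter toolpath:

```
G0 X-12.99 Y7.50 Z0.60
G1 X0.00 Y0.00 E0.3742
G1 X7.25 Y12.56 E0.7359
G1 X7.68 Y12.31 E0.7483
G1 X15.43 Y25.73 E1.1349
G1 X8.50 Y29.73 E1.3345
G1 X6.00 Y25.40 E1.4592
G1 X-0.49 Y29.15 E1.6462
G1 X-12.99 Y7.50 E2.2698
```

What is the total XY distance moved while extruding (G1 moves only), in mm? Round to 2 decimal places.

Sum the Euclidean lengths of each G1 segment: total = 90.99 mm.

90.99 mm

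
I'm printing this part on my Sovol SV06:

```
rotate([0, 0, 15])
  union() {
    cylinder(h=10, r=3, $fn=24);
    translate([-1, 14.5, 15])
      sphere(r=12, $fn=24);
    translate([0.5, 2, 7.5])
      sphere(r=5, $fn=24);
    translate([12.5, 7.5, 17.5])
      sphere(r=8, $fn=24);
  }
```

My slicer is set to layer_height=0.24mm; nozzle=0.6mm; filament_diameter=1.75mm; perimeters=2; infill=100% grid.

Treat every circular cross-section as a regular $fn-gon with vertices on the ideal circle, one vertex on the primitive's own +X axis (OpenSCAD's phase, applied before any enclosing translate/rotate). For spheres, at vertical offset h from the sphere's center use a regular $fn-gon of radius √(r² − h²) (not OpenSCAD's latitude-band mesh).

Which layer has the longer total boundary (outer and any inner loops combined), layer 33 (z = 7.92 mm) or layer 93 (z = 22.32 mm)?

Layer 33 (z = 7.92): the r=3 cylinder contributes a regular 24-gon of circumradius 3 (perimeter = 2·24·3.000·sin(180°/24) = 18.80 mm); the sphere at (-1, 14.5): section is a regular 24-gon, circumradius = √(r²−h²) = √(12²−7.08²) = 9.689 (perimeter = 2·24·9.689·sin(180°/24) = 60.70 mm); the sphere at (0.5, 2): section is a regular 24-gon, circumradius = √(r²−h²) = √(5²−0.42²) = 4.982 (perimeter = 2·24·4.982·sin(180°/24) = 31.22 mm); the sphere at (12.5, 7.5) is not intersected at this z (|z−center|=9.580 > r=8); Taking the union: the regions partially overlap (shared area 37.12 mm²), so the edge portions inside another operand are dropped and the merged outline is re-measured after clipping — boundary = 77.35 mm; (whole slice rotated 15° about Z — lengths, areas and connectivity unchanged). So its perimeter = 77.35 mm. Layer 93 (z = 22.32): the cylinder is absent (z outside [0, 10]); the r=12 sphere at (-1, 14.5) contributes a regular 24-gon of circumradius √(12²−7.32²) = 9.509 (perimeter = 2·24·9.509·sin(180°/24) = 59.58 mm); the sphere at (0.5, 2) is absent (|z−center|=14.820 > r=5); the r=8 sphere at (12.5, 7.5) contributes a regular 24-gon of circumradius √(8²−4.82²) = 6.385 (perimeter = 2·24·6.385·sin(180°/24) = 40.00 mm); Merging all regions: the regions partially overlap (shared area 1.68 mm²), so the edge portions inside another operand are dropped and the merged outline is re-measured after clipping — boundary = 91.00 mm; (rotated 15° about Z; rotation is an isometry so areas/perimeters/island counts are preserved). So its perimeter = 91.00 mm. Layer 93 is larger (91.00 vs 77.35 mm).

layer 93 (z = 22.32 mm)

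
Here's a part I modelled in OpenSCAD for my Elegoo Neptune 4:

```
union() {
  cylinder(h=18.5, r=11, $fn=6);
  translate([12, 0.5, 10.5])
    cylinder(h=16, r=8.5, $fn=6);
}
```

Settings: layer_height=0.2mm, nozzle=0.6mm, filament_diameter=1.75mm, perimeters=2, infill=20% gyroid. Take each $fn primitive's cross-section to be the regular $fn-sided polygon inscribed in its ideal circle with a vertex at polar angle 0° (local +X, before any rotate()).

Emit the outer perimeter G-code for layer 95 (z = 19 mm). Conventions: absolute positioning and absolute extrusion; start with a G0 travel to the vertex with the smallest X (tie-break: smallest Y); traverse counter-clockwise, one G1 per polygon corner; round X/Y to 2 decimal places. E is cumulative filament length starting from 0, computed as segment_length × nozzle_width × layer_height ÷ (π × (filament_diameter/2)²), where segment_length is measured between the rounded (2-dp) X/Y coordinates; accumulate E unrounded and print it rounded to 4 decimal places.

At z = 19 mm: the cylinder does not reach this height (z outside [0, 18.5]); the cylinder at (12, 0.5): section is a regular 6-gon, circumradius r=8.5; Combining (union): only the r=8.5 cylinder at (12, 0.5) is present, so the union is just that shape — 1 connected region. The outline is a single polygon with 6 vertices. Extrusion per mm of travel: 0.6 × 0.2 / (π × 0.875²) = 0.049890. Accumulating E over each segment gives final E = 2.5442.

G0 X3.50 Y0.50 Z19.00
G1 X7.75 Y-6.86 E0.4240
G1 X16.25 Y-6.86 E0.8481
G1 X20.50 Y0.50 E1.2721
G1 X16.25 Y7.86 E1.6961
G1 X7.75 Y7.86 E2.1202
G1 X3.50 Y0.50 E2.5442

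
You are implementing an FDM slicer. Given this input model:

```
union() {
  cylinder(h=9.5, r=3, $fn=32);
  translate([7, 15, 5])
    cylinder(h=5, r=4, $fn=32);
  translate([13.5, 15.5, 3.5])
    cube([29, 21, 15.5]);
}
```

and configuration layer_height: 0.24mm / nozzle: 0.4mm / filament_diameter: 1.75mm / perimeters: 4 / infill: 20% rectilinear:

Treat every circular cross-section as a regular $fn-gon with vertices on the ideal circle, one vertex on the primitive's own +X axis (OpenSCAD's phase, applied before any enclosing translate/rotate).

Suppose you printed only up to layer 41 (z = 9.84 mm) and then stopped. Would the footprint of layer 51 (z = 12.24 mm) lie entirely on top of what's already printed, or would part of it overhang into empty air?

entirely on top

Compare the two slices. At z = 9.84: the cylinder is absent (z outside [0, 9.5]); the r=4 cylinder at (7, 15) gives a regular 32-gon of circumradius 4 (constant along its height) (area = (32/2)·4.000²·sin(360°/32) = 49.94 mm²); the cube at (13.5, 15.5) is present — its section is the full 29×21 rectangle (area 609.00 mm²); Combining (union): the 2 present regions are separate (no shared area or edge), so areas and boundary lengths simply add and each stays a separate island — area = 658.94 mm². At z = 12.24: the cylinder does not reach this height (z outside [0, 9.5]); the cylinder at (7, 15) is absent (z outside [5, 10]); the cube at (13.5, 15.5) is present — its section is the full 29×21 rectangle (area 609.00 mm²); Combining (union): only the 29×21 cube at (13.5, 15.5) is present, so the union is just that shape — area = 609.00 mm². Checking containment: the cross-section at z = 12.24 is a subset of the cross-section at z = 9.84.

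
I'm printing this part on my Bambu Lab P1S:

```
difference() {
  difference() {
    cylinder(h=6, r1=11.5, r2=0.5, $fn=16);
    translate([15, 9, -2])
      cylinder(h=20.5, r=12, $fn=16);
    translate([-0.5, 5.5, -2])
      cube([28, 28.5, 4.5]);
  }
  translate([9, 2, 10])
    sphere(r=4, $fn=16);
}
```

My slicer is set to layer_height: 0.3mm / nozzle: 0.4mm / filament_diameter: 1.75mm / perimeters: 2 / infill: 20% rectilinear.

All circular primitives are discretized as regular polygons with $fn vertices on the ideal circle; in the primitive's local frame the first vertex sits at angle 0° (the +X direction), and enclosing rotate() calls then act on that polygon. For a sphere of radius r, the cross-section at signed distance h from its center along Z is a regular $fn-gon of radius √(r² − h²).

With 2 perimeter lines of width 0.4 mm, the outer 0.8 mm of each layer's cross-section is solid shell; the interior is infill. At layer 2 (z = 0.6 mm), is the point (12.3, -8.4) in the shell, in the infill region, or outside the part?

outside

At z = 0.6 mm: the cone contributes a regular 16-gon of circumradius 10.400 (interpolated between r1=11.5 and r2=0.5 at t=0.100); the r=12 cylinder at (15, 9) gives a regular 16-gon of circumradius 12 (constant along its height); the cube at (-0.5, 5.5) (footprint 28×28.5) is included at this height; Subtracting the remaining from the first: starting from the cone, the r=12 cylinder at (15, 9) partially overlaps it — only the 42.55 mm² overlap (of its 440.85 mm²) is removed, clipping the outline; the 28×28.5 cube at (-0.5, 5.5) partially overlaps it — only the 17.51 mm² overlap (of its 798.00 mm²) is removed, clipping the outline — 1 connected region; the sphere at (9, 2) is not intersected at this z (|z−center|=9.400 > r=4); After the difference (first − rest): none of the subtracted shapes is present at this height, so that combined region is unchanged — 1 connected region. Overall, the cross-section is a single solid region. The nearest boundary edge runs (9.61, -3.98)→(7.35, -7.35); distance from the point to it = 4.69 mm. The point is not inside any of the regions above, so it lies outside the cross-section (4.69 mm from the nearest boundary).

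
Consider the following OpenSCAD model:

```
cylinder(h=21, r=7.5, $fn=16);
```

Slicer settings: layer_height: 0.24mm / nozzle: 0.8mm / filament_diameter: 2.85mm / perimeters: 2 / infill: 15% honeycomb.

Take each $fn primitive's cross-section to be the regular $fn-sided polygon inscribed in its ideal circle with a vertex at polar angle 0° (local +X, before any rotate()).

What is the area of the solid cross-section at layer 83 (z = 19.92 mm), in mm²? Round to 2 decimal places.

172.21 mm²

At z = 19.92 mm: the cylinder: section is a regular 16-gon, circumradius r=7.5 (area = (16/2)·7.500²·sin(360°/16) = 172.21 mm²). Overall, the cross-section is a single solid region. Net area = 172.21 mm².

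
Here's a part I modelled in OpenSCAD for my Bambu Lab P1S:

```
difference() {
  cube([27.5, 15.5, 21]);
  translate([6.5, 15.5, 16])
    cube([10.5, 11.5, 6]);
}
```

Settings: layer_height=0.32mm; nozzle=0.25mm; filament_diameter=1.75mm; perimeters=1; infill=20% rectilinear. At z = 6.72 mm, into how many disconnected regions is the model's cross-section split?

1

At z = 6.72 mm: the 27.5×15.5 cube contributes its full rectangle; the cube at (6.5, 15.5) is not intersected at this z (z outside [16, 22]); After the difference (first − rest): none of the subtracted shapes is present at this height, so the 27.5×15.5 cube is unchanged — 1 connected region. The result has 1 disconnected region.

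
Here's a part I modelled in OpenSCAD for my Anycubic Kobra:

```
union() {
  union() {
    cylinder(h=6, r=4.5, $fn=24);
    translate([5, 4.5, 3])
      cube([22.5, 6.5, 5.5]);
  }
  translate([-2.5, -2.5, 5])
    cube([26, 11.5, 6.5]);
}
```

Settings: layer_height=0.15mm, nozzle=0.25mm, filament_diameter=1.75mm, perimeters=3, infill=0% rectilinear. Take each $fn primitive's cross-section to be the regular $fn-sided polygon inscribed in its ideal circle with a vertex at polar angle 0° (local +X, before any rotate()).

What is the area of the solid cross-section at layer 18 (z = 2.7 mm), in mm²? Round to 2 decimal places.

At z = 2.7 mm: the r=4.5 cylinder gives a regular 24-gon of circumradius 4.5 (constant along its height) (area = (24/2)·4.500²·sin(360°/24) = 62.89 mm²); the cube at (5, 4.5) is absent (z outside [3, 8.5]); Combining (union): only the r=4.5 cylinder is present, so the union is just that shape — area = 62.89 mm²; the cube at (-2.5, -2.5) does not reach this height (z outside [5, 11.5]); Combining (union): only the result so far is present, so the union is just that shape — area = 62.89 mm². Overall, the cross-section is a single solid region. Net area = 62.89 mm².

62.89 mm²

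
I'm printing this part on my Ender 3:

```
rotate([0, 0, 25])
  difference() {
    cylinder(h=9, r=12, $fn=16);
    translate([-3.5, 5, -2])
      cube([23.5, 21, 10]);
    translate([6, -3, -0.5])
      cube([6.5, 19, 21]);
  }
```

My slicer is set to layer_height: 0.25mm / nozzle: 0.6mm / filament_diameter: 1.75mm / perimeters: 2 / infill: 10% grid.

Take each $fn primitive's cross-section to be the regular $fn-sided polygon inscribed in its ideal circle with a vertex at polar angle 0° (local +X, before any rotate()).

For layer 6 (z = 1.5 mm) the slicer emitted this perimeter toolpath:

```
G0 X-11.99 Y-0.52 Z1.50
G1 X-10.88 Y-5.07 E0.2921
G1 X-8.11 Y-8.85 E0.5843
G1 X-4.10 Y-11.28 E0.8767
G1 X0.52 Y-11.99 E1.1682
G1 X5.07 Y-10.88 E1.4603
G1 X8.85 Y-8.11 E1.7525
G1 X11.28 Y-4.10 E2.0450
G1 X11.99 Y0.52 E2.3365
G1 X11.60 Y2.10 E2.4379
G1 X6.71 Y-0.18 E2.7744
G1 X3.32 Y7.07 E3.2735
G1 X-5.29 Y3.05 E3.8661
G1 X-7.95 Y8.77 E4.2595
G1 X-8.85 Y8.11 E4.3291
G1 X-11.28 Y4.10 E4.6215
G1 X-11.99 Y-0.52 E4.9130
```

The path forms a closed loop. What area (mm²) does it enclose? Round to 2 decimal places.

320.40 mm²

Apply the shoelace formula to the sequence of (X, Y) vertices; enclosed area = 320.40 mm².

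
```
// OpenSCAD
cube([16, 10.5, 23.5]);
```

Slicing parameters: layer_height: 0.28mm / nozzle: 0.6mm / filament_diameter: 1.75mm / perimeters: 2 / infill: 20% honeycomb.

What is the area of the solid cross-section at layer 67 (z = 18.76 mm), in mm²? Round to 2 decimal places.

168.00 mm²

At z = 18.76 mm: the 16×10.5 cube contributes its full rectangle (area 168.00 mm²). Overall, the cross-section is a single solid region. Net area = 168.00 mm².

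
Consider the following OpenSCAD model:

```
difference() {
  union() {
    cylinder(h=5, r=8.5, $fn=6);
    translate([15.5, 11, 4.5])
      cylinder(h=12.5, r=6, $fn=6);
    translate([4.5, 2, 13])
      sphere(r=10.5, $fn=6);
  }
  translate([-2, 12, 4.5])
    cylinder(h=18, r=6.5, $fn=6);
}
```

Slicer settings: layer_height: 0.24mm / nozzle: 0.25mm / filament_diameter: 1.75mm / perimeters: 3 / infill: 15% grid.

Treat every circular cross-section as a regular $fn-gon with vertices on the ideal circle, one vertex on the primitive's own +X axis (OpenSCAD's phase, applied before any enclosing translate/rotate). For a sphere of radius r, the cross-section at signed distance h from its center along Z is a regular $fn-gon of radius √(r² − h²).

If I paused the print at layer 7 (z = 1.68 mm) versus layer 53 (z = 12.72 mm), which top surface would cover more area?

layer 53 (z = 12.72 mm)

Layer 7 (z = 1.68): the r=8.5 cylinder contributes a regular 6-gon of circumradius 8.5 (area = (6/2)·8.500²·sin(360°/6) = 187.71 mm²); the cylinder at (15.5, 11) is not intersected at this z (z outside [4.5, 17]); the sphere at (4.5, 2) does not reach this height (|z−center|=11.320 > r=10.5); Combining (union): only the r=8.5 cylinder is present, so the union is just that shape — area = 187.71 mm²; the cylinder at (-2, 12) is not intersected at this z (z outside [4.5, 22.5]); After the difference (first − rest): none of the subtracted shapes is present at this height, so the result so far is unchanged — area = 187.71 mm². So its area = 187.71 mm². Layer 53 (z = 12.72): the cylinder is absent (z outside [0, 5]); the r=6 cylinder at (15.5, 11) gives a regular 6-gon of circumradius 6 (constant along its height) (area = (6/2)·6.000²·sin(360°/6) = 93.53 mm²); the r=10.5 sphere at (4.5, 2) slices to a regular 6-gon of circumradius 10.496 (√(r²−h²) with h=0.28 from center) (area = (6/2)·10.496²·sin(360°/6) = 286.23 mm²); Combining (union): the regions partially overlap — summed areas 379.76 mm² minus the doubly-counted overlap 1.58 mm² gives 378.18 mm² — area = 378.18 mm²; the cylinder at (-2, 12): section is a regular 6-gon, circumradius r=6.5 (area = (6/2)·6.500²·sin(360°/6) = 109.77 mm²); Taking the first minus the rest: starting from that combined region (378.18 mm²), the r=6.5 cylinder at (-2, 12) partially overlaps it — only the 22.29 mm² overlap (of its 109.77 mm²) is removed, clipping the outline — area = 355.90 mm². So its area = 355.90 mm². Layer 53 is larger (355.90 vs 187.71 mm²).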